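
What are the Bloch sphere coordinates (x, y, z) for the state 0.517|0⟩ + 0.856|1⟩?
(0.8851, 0, -0.4654)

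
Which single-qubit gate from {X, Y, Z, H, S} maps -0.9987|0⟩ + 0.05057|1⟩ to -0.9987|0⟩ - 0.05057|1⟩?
Z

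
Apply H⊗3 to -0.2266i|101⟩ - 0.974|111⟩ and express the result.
(-0.3444 - 0.08012i)|000⟩ + (0.3444 + 0.08012i)|001⟩ + (0.3444 - 0.08012i)|010⟩ + (-0.3444 + 0.08012i)|011⟩ + (0.3444 + 0.08012i)|100⟩ + (-0.3444 - 0.08012i)|101⟩ + (-0.3444 + 0.08012i)|110⟩ + (0.3444 - 0.08012i)|111⟩

H⊗3 gives amp(|y⟩) = (1/2√2) Σ_x (−1)^(x·y) amp(|x⟩), where x·y is the number of positions in which both x and y have a 1.
|000⟩: (-0.2266i - 0.974)/(2√2) = (-0.3444 - 0.08012i)
|001⟩: (0.2266i + 0.974)/(2√2) = (0.3444 + 0.08012i)
|010⟩: (-0.2266i + 0.974)/(2√2) = (0.3444 - 0.08012i)
|011⟩: (0.2266i - 0.974)/(2√2) = (-0.3444 + 0.08012i)
|100⟩: (0.2266i + 0.974)/(2√2) = (0.3444 + 0.08012i)
|101⟩: (-0.2266i - 0.974)/(2√2) = (-0.3444 - 0.08012i)
|110⟩: (0.2266i - 0.974)/(2√2) = (-0.3444 + 0.08012i)
|111⟩: (-0.2266i + 0.974)/(2√2) = (0.3444 - 0.08012i)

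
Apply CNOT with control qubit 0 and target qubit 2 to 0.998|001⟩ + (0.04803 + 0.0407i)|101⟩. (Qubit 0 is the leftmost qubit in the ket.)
0.998|001⟩ + (0.04803 + 0.0407i)|100⟩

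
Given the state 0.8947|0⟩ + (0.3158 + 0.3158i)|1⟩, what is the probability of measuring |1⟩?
0.1995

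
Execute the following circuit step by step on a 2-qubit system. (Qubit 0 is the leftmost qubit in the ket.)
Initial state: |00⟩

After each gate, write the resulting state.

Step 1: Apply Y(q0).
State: i|10⟩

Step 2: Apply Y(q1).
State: -|11⟩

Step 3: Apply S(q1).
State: -i|11⟩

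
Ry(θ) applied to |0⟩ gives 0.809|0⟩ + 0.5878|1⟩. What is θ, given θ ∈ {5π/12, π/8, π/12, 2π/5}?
2π/5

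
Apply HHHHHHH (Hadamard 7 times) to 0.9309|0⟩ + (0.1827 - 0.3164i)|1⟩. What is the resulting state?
(0.7874 - 0.2237i)|0⟩ + (0.5291 + 0.2237i)|1⟩

H² = I, so H^7 = H: a single Hadamard. With (a, b) = (0.9309, (0.1827 - 0.3164i)), H gives ((a + b)/√2, (a − b)/√2) = ((0.7874 - 0.2237i), (0.5291 + 0.2237i)).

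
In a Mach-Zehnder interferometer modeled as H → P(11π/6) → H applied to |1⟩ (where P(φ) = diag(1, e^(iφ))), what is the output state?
(0.06699 + 0.25i)|0⟩ + (0.933 - 0.25i)|1⟩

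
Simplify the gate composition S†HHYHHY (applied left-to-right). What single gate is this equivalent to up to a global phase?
S†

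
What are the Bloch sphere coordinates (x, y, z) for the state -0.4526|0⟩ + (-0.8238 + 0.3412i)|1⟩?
(0.7457, -0.3089, -0.5902)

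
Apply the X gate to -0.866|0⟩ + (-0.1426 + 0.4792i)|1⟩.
(-0.1426 + 0.4792i)|0⟩ - 0.866|1⟩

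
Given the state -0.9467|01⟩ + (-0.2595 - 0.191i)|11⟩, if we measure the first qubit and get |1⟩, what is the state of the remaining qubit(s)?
(-0.8054 - 0.5928i)|1⟩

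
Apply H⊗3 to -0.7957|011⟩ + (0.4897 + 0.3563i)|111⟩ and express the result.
(-0.1082 + 0.126i)|000⟩ + (0.1082 - 0.126i)|001⟩ + (0.1082 - 0.126i)|010⟩ + (-0.1082 + 0.126i)|011⟩ + (-0.4545 - 0.126i)|100⟩ + (0.4545 + 0.126i)|101⟩ + (0.4545 + 0.126i)|110⟩ + (-0.4545 - 0.126i)|111⟩

H⊗3 gives amp(|y⟩) = (1/2√2) Σ_x (−1)^(x·y) amp(|x⟩), where x·y is the number of positions in which both x and y have a 1.
|000⟩: (-0.7957 + (0.4897 + 0.3563i))/(2√2) = (-0.1082 + 0.126i)
|001⟩: (0.7957 - (0.4897 + 0.3563i))/(2√2) = (0.1082 - 0.126i)
|010⟩: (0.7957 - (0.4897 + 0.3563i))/(2√2) = (0.1082 - 0.126i)
|011⟩: (-0.7957 + (0.4897 + 0.3563i))/(2√2) = (-0.1082 + 0.126i)
|100⟩: (-0.7957 - (0.4897 + 0.3563i))/(2√2) = (-0.4545 - 0.126i)
|101⟩: (0.7957 + (0.4897 + 0.3563i))/(2√2) = (0.4545 + 0.126i)
|110⟩: (0.7957 + (0.4897 + 0.3563i))/(2√2) = (0.4545 + 0.126i)
|111⟩: (-0.7957 - (0.4897 + 0.3563i))/(2√2) = (-0.4545 - 0.126i)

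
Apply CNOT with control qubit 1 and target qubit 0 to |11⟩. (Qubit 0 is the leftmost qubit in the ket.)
|01⟩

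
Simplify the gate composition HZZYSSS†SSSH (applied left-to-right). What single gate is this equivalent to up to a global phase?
Y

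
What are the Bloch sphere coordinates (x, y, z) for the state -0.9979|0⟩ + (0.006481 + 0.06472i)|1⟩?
(-0.01293, -0.1292, 0.9916)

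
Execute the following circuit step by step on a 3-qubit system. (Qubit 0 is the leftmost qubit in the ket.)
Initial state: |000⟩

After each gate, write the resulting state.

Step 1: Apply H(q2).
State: 1/√2|000⟩ + 1/√2|001⟩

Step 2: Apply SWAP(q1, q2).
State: 1/√2|000⟩ + 1/√2|010⟩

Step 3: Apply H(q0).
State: 1/2|000⟩ + 1/2|010⟩ + 1/2|100⟩ + 1/2|110⟩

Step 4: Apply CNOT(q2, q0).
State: 1/2|000⟩ + 1/2|010⟩ + 1/2|100⟩ + 1/2|110⟩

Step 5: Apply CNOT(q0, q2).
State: 1/2|000⟩ + 1/2|010⟩ + 1/2|101⟩ + 1/2|111⟩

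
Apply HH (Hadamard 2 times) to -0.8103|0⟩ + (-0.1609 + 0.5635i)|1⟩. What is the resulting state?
-0.8103|0⟩ + (-0.1609 + 0.5635i)|1⟩

H² = I, so an even number of Hadamards cancels: H^2 = I and the state is unchanged.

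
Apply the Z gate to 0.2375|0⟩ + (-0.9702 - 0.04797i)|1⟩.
0.2375|0⟩ + (0.9702 + 0.04797i)|1⟩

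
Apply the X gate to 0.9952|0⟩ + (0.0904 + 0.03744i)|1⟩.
(0.0904 + 0.03744i)|0⟩ + 0.9952|1⟩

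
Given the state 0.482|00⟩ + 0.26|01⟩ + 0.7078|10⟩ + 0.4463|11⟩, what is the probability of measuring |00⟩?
0.2323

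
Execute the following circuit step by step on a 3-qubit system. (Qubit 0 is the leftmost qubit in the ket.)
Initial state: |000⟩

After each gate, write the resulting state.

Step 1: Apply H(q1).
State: 1/√2|000⟩ + 1/√2|010⟩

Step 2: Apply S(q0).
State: 1/√2|000⟩ + 1/√2|010⟩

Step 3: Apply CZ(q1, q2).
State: 1/√2|000⟩ + 1/√2|010⟩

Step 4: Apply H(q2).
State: 1/2|000⟩ + 1/2|001⟩ + 1/2|010⟩ + 1/2|011⟩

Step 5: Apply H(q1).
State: 1/√2|000⟩ + 1/√2|001⟩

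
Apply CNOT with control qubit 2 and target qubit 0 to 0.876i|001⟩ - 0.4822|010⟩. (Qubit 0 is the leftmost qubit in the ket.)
-0.4822|010⟩ + 0.876i|101⟩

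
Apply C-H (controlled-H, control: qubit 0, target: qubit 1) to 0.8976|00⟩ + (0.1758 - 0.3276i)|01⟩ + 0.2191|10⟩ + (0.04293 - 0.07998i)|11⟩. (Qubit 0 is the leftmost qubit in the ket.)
0.8976|00⟩ + (0.1758 - 0.3276i)|01⟩ + (0.1853 - 0.05655i)|10⟩ + (0.1246 + 0.05655i)|11⟩

C-H leaves the control-|0⟩ kets |00⟩, |01⟩ unchanged and applies H to qubit 1 on the control-|1⟩ pair (|10⟩, |11⟩).
H = [[1/√2, 1/√2], [1/√2, -1/√2]].
With a = amp(|10⟩) = 0.2191 and b = amp(|11⟩) = (0.04293 - 0.07998i):
new amp(|10⟩) = (1/√2)·a + (1/√2)·b = (0.1853 - 0.05655i)
new amp(|11⟩) = (1/√2)·a + (-1/√2)·b = (0.1246 + 0.05655i)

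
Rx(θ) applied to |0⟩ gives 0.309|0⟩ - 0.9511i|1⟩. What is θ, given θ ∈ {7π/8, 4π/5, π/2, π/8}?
4π/5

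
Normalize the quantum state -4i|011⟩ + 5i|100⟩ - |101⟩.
-0.6172i|011⟩ + 0.7715i|100⟩ - 0.1543|101⟩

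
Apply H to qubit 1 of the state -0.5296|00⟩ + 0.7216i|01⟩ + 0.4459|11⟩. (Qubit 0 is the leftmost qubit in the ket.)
(-0.3745 + 0.5102i)|00⟩ + (-0.3745 - 0.5102i)|01⟩ + 0.3153|10⟩ - 0.3153|11⟩

H on qubit 1 mixes each pair of kets that differ only in qubit 1: amplitudes (a, b) of (|…0…⟩, |…1…⟩) become ((a + b)/√2, (a − b)/√2). Kets absent from the input have amplitude 0.
(|00⟩, |01⟩): (a, b) = (-0.5296, 0.7216i) → ((-0.3745 + 0.5102i), (-0.3745 - 0.5102i))
(|10⟩, |11⟩): (a, b) = (0, 0.4459) → (0.3153, -0.3153)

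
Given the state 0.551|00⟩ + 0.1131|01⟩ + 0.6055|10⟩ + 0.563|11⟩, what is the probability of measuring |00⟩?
0.3036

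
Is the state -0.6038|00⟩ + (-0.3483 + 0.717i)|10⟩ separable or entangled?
Separable

Writing the state as a|00⟩ + b|01⟩ + c|10⟩ + d|11⟩, it is a product state iff ad − bc = 0.
Here (a, b, c, d) = (-0.6038, 0, (-0.3483 + 0.717i), 0): ad − bc = (-0.6038)(0) − (0)(-0.3483 + 0.717i) = 0, so the state is separable.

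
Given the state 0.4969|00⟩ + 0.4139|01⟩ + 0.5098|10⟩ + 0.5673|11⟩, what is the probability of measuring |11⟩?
0.3218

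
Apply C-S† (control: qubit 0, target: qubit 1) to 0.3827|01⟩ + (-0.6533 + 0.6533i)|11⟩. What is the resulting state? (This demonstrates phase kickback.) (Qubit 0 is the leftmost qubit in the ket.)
0.3827|01⟩ + (0.6533 + 0.6533i)|11⟩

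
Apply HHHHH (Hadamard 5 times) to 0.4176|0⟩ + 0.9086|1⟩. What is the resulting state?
0.9378|0⟩ - 0.3472|1⟩

H² = I, so H^5 = H: a single Hadamard. With (a, b) = (0.4176, 0.9086), H gives ((a + b)/√2, (a − b)/√2) = (0.9378, -0.3472).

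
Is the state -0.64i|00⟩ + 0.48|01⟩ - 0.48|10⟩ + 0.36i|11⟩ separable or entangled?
Entangled

Writing the state as a|00⟩ + b|01⟩ + c|10⟩ + d|11⟩, it is a product state iff ad − bc = 0.
Here (a, b, c, d) = (-0.64i, 0.48, -0.48, 0.36i): ad − bc = (-0.64i)(0.36i) − (0.48)(-0.48) = 0.4608 ≠ 0, so the state is entangled.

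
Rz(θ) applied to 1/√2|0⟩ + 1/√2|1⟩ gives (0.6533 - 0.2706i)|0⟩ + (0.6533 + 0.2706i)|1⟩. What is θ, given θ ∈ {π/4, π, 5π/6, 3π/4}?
π/4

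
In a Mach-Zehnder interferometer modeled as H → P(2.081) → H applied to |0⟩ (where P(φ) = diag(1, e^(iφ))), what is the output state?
(0.2558 + 0.4363i)|0⟩ + (0.7442 - 0.4363i)|1⟩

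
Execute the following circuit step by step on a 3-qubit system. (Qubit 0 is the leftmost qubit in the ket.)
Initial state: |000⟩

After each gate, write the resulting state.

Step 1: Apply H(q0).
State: 1/√2|000⟩ + 1/√2|100⟩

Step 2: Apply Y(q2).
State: (1/√2)i|001⟩ + (1/√2)i|101⟩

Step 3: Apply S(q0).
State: (1/√2)i|001⟩ - 1/√2|101⟩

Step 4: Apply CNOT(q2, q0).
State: -1/√2|001⟩ + (1/√2)i|101⟩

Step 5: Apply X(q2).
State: -1/√2|000⟩ + (1/√2)i|100⟩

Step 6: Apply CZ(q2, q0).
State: -1/√2|000⟩ + (1/√2)i|100⟩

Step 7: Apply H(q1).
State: -1/2|000⟩ - 1/2|010⟩ + (1/2)i|100⟩ + (1/2)i|110⟩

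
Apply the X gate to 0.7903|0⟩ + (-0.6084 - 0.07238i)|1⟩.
(-0.6084 - 0.07238i)|0⟩ + 0.7903|1⟩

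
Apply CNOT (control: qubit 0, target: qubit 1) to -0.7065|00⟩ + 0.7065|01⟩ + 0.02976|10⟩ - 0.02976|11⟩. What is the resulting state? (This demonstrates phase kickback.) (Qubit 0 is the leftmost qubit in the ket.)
-0.7065|00⟩ + 0.7065|01⟩ - 0.02976|10⟩ + 0.02976|11⟩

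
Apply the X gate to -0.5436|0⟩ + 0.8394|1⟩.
0.8394|0⟩ - 0.5436|1⟩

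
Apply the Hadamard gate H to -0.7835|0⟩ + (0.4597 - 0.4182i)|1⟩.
(-0.229 - 0.2957i)|0⟩ + (-0.8791 + 0.2957i)|1⟩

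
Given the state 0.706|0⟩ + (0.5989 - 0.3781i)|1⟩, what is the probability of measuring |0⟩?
0.4984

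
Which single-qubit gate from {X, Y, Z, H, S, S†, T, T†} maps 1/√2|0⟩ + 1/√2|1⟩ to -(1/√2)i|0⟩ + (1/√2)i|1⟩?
Y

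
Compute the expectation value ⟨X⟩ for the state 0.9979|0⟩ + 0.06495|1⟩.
0.1296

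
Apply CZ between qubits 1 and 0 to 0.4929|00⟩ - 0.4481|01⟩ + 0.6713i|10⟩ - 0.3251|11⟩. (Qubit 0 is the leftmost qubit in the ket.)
0.4929|00⟩ - 0.4481|01⟩ + 0.6713i|10⟩ + 0.3251|11⟩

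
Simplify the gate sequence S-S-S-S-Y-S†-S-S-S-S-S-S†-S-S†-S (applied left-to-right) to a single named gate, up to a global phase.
Y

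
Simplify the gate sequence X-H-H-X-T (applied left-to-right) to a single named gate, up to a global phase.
T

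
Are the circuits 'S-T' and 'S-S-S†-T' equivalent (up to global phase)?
Yes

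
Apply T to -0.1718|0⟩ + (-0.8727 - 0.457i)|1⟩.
-0.1718|0⟩ + (-0.2939 - 0.9402i)|1⟩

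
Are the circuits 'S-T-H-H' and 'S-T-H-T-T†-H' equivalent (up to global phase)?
Yes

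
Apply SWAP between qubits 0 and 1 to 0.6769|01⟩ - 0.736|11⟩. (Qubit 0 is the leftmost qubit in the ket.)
0.6769|10⟩ - 0.736|11⟩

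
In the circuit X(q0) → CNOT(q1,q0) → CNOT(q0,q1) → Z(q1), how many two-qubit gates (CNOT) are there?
2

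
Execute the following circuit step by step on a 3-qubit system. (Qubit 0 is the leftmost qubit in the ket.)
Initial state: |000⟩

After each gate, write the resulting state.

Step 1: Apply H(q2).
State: 1/√2|000⟩ + 1/√2|001⟩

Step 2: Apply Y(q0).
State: (1/√2)i|100⟩ + (1/√2)i|101⟩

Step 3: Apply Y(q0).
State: 1/√2|000⟩ + 1/√2|001⟩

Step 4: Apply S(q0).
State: 1/√2|000⟩ + 1/√2|001⟩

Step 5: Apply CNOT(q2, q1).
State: 1/√2|000⟩ + 1/√2|011⟩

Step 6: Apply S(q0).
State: 1/√2|000⟩ + 1/√2|011⟩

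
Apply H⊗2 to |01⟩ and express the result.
1/2|00⟩ - 1/2|01⟩ + 1/2|10⟩ - 1/2|11⟩

H⊗2 gives amp(|y⟩) = (1/2) Σ_x (−1)^(x·y) amp(|x⟩), where x·y is the number of positions in which both x and y have a 1.
|00⟩: (1)/2 = 1/2
|01⟩: (-1)/2 = -1/2
|10⟩: (1)/2 = 1/2
|11⟩: (-1)/2 = -1/2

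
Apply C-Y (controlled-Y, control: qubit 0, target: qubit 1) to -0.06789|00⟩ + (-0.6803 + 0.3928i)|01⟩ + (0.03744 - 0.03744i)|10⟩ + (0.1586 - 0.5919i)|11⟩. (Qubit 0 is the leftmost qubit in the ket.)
-0.06789|00⟩ + (-0.6803 + 0.3928i)|01⟩ + (-0.5919 - 0.1586i)|10⟩ + (0.03744 + 0.03744i)|11⟩

C-Y leaves the control-|0⟩ kets |00⟩, |01⟩ unchanged and applies Y to qubit 1 on the control-|1⟩ pair (|10⟩, |11⟩).
Y = [[0, -i], [i, 0]].
With a = amp(|10⟩) = (0.03744 - 0.03744i) and b = amp(|11⟩) = (0.1586 - 0.5919i):
new amp(|10⟩) = (-i)·b = (-0.5919 - 0.1586i)
new amp(|11⟩) = (i)·a = (0.03744 + 0.03744i)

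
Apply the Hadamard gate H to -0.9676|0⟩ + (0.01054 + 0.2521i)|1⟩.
(-0.6767 + 0.1783i)|0⟩ + (-0.6916 - 0.1783i)|1⟩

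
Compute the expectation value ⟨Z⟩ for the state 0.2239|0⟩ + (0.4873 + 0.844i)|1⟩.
-0.8997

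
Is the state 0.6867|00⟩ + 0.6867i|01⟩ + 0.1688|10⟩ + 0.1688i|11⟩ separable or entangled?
Separable

Writing the state as a|00⟩ + b|01⟩ + c|10⟩ + d|11⟩, it is a product state iff ad − bc = 0.
Here (a, b, c, d) = (0.6867, 0.6867i, 0.1688, 0.1688i): ad − bc = (0.6867)(0.1688i) − (0.6867i)(0.1688) = 0, so the state is separable.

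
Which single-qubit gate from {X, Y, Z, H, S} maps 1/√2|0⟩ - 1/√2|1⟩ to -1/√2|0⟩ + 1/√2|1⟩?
X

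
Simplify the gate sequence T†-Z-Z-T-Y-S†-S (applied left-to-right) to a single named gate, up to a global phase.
Y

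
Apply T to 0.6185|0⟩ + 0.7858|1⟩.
0.6185|0⟩ + (0.5556 + 0.5556i)|1⟩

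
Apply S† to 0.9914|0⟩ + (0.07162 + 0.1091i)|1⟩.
0.9914|0⟩ + (0.1091 - 0.07162i)|1⟩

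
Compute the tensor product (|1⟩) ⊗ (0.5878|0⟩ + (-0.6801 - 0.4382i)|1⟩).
0.5878|10⟩ + (-0.6801 - 0.4382i)|11⟩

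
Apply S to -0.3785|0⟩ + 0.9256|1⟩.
-0.3785|0⟩ + 0.9256i|1⟩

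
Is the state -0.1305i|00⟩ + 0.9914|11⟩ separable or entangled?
Entangled

Writing the state as a|00⟩ + b|01⟩ + c|10⟩ + d|11⟩, it is a product state iff ad − bc = 0.
Here (a, b, c, d) = (-0.1305i, 0, 0, 0.9914): ad − bc = (-0.1305i)(0.9914) − (0)(0) = -0.1294i ≠ 0, so the state is entangled.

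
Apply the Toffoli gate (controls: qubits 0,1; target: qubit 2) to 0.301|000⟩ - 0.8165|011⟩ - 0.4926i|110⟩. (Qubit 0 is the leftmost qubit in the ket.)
0.301|000⟩ - 0.8165|011⟩ - 0.4926i|111⟩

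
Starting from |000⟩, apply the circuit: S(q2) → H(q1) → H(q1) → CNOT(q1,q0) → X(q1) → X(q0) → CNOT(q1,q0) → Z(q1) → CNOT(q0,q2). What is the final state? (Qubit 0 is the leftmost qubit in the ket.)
-|010⟩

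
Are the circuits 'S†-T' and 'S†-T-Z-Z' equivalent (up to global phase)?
Yes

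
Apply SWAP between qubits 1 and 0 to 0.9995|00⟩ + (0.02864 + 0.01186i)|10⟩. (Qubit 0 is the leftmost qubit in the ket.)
0.9995|00⟩ + (0.02864 + 0.01186i)|01⟩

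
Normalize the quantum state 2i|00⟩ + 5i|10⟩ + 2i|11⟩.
0.3482i|00⟩ + 0.8704i|10⟩ + 0.3482i|11⟩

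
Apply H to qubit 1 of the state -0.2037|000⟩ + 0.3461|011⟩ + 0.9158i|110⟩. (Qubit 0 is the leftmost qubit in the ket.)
-0.144|000⟩ + 0.2447|001⟩ - 0.144|010⟩ - 0.2447|011⟩ + 0.6476i|100⟩ - 0.6476i|110⟩

H on qubit 1 mixes each pair of kets that differ only in qubit 1: amplitudes (a, b) of (|…0…⟩, |…1…⟩) become ((a + b)/√2, (a − b)/√2). Kets absent from the input have amplitude 0.
(|000⟩, |010⟩): (a, b) = (-0.2037, 0) → (-0.144, -0.144)
(|001⟩, |011⟩): (a, b) = (0, 0.3461) → (0.2447, -0.2447)
(|100⟩, |110⟩): (a, b) = (0, 0.9158i) → (0.6476i, -0.6476i)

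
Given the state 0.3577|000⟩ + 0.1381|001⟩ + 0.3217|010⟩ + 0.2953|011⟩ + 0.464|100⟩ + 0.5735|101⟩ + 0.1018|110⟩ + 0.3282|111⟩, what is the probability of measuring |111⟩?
0.1077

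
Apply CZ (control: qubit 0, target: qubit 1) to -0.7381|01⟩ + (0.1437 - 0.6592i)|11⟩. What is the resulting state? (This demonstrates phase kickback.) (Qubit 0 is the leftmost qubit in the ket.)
-0.7381|01⟩ + (-0.1437 + 0.6592i)|11⟩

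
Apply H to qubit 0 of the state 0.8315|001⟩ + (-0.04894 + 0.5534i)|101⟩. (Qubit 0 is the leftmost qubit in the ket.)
(0.5534 + 0.3913i)|001⟩ + (0.6226 - 0.3913i)|101⟩

H on qubit 0 mixes each pair of kets that differ only in qubit 0: amplitudes (a, b) of (|…0…⟩, |…1…⟩) become ((a + b)/√2, (a − b)/√2). Kets absent from the input have amplitude 0.
(|001⟩, |101⟩): (a, b) = (0.8315, (-0.04894 + 0.5534i)) → ((0.5534 + 0.3913i), (0.6226 - 0.3913i))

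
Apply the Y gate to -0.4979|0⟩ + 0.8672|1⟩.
-0.8672i|0⟩ - 0.4979i|1⟩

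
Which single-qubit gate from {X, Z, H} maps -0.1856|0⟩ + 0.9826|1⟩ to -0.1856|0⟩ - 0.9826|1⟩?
Z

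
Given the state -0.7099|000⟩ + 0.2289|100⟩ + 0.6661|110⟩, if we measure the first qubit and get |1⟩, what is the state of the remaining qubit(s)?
0.325|00⟩ + 0.9457|10⟩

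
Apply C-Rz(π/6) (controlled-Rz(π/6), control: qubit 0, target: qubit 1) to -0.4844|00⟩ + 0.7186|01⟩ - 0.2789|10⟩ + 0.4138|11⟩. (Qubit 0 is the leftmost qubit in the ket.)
-0.4844|00⟩ + 0.7186|01⟩ + (-0.2694 + 0.07218i)|10⟩ + (0.3997 + 0.1071i)|11⟩

C-Rz(π/6) leaves the control-|0⟩ kets |00⟩, |01⟩ unchanged and applies Rz(π/6) to qubit 1 on the control-|1⟩ pair (|10⟩, |11⟩).
Rz(π/6) = [[e^(−iθ/2), 0], [0, e^(iθ/2)]] with e^(±iθ/2) = cos(θ/2) ± i·sin(θ/2); θ = π/6, cos(θ/2) ≈ 0.965926, sin(θ/2) ≈ 0.258819.
With a = amp(|10⟩) = -0.2789 and b = amp(|11⟩) = 0.4138:
new amp(|10⟩) = (0.965926 - 0.258819i)·a = (-0.2694 + 0.07218i)
new amp(|11⟩) = (0.965926 + 0.258819i)·b = (0.3997 + 0.1071i)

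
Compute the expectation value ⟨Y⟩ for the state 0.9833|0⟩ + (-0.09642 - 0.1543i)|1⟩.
-0.3034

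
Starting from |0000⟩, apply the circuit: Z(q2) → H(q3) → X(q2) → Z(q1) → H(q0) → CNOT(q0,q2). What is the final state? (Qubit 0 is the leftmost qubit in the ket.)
1/2|0010⟩ + 1/2|0011⟩ + 1/2|1000⟩ + 1/2|1001⟩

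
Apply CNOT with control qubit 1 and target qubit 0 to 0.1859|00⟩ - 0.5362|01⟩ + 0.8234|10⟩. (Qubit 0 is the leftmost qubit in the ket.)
0.1859|00⟩ + 0.8234|10⟩ - 0.5362|11⟩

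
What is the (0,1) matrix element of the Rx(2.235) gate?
-0.899i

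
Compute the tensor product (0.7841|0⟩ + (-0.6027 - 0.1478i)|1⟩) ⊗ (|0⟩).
0.7841|00⟩ + (-0.6027 - 0.1478i)|10⟩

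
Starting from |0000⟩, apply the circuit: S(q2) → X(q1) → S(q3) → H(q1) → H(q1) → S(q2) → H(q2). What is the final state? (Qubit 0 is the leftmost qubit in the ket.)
1/√2|0100⟩ + 1/√2|0110⟩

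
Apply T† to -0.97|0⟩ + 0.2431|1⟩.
-0.97|0⟩ + (0.1719 - 0.1719i)|1⟩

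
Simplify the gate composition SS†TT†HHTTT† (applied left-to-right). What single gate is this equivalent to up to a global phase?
T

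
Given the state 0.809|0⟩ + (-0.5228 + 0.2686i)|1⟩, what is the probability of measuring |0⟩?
0.6545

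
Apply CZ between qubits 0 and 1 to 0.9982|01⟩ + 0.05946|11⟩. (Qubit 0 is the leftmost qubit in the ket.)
0.9982|01⟩ - 0.05946|11⟩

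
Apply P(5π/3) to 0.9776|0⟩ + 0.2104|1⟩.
0.9776|0⟩ + (0.1052 - 0.1822i)|1⟩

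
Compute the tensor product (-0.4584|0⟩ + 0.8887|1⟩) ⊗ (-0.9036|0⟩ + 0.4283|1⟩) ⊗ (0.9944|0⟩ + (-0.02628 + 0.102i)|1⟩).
0.4119|000⟩ + (-0.01089 + 0.04225i)|001⟩ - 0.1952|010⟩ + (0.00516 - 0.02003i)|011⟩ - 0.7985|100⟩ + (0.0211 - 0.08191i)|101⟩ + 0.3785|110⟩ + (-0.01 + 0.03882i)|111⟩

amp(|b₁b₂…⟩) = product of the factor amplitudes for bits b₁, b₂, …; only kets whose every factor amplitude is nonzero survive.
|000⟩: (-0.4584)(-0.9036)(0.9944) = 0.4119
|001⟩: (-0.4584)(-0.9036)(-0.02628 + 0.102i) = (-0.01089 + 0.04225i)
|010⟩: (-0.4584)(0.4283)(0.9944) = -0.1952
|011⟩: (-0.4584)(0.4283)(-0.02628 + 0.102i) = (0.00516 - 0.02003i)
|100⟩: (0.8887)(-0.9036)(0.9944) = -0.7985
|101⟩: (0.8887)(-0.9036)(-0.02628 + 0.102i) = (0.0211 - 0.08191i)
|110⟩: (0.8887)(0.4283)(0.9944) = 0.3785
|111⟩: (0.8887)(0.4283)(-0.02628 + 0.102i) = (-0.01 + 0.03882i)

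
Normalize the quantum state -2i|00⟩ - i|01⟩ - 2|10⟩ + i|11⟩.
-0.6325i|00⟩ - 0.3162i|01⟩ - 0.6325|10⟩ + 0.3162i|11⟩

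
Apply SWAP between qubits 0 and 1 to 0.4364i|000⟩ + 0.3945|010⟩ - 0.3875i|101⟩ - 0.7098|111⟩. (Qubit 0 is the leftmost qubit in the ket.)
0.4364i|000⟩ - 0.3875i|011⟩ + 0.3945|100⟩ - 0.7098|111⟩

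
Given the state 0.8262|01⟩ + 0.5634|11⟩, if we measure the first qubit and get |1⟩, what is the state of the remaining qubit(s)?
|1⟩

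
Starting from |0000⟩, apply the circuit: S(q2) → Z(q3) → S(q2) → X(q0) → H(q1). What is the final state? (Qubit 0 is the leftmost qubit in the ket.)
1/√2|1000⟩ + 1/√2|1100⟩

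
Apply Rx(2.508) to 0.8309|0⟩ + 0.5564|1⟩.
(0.2588 - 0.5287i)|0⟩ + (0.1733 - 0.7896i)|1⟩

Rx(2.508) = [[cos(θ/2), −i·sin(θ/2)], [−i·sin(θ/2), cos(θ/2)]]; θ = 2.508, cos(θ/2) ≈ 0.311524, sin(θ/2) ≈ 0.950238.
With a = amp(|0⟩) = 0.8309 and b = amp(|1⟩) = 0.5564:
new amp(|0⟩) = (0.311524)·a + (-0.950238i)·b = (0.2588 - 0.5287i)
new amp(|1⟩) = (-0.950238i)·a + (0.311524)·b = (0.1733 - 0.7896i)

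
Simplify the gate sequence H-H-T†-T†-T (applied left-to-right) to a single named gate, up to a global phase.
T†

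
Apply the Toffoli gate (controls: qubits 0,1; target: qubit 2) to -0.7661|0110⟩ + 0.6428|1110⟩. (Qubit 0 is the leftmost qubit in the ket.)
-0.7661|0110⟩ + 0.6428|1100⟩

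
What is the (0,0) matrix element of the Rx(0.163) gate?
0.9967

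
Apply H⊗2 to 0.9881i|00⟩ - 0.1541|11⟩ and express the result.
(-0.07705 + 0.4941i)|00⟩ + (0.07705 + 0.4941i)|01⟩ + (0.07705 + 0.4941i)|10⟩ + (-0.07705 + 0.4941i)|11⟩

H⊗2 gives amp(|y⟩) = (1/2) Σ_x (−1)^(x·y) amp(|x⟩), where x·y is the number of positions in which both x and y have a 1.
|00⟩: (0.9881i - 0.1541)/2 = (-0.07705 + 0.4941i)
|01⟩: (0.9881i + 0.1541)/2 = (0.07705 + 0.4941i)
|10⟩: (0.9881i + 0.1541)/2 = (0.07705 + 0.4941i)
|11⟩: (0.9881i - 0.1541)/2 = (-0.07705 + 0.4941i)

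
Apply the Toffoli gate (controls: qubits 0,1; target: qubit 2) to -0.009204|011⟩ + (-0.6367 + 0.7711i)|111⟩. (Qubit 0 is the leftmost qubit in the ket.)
-0.009204|011⟩ + (-0.6367 + 0.7711i)|110⟩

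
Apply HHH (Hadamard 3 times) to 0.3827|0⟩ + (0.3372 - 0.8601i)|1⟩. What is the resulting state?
(0.509 - 0.6082i)|0⟩ + (0.03217 + 0.6082i)|1⟩

H² = I, so H^3 = H: a single Hadamard. With (a, b) = (0.3827, (0.3372 - 0.8601i)), H gives ((a + b)/√2, (a − b)/√2) = ((0.509 - 0.6082i), (0.03217 + 0.6082i)).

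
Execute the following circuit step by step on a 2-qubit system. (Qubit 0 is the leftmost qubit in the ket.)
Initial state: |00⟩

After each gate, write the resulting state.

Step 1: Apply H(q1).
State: 1/√2|00⟩ + 1/√2|01⟩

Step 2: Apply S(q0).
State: 1/√2|00⟩ + 1/√2|01⟩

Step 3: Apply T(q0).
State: 1/√2|00⟩ + 1/√2|01⟩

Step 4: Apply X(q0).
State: 1/√2|10⟩ + 1/√2|11⟩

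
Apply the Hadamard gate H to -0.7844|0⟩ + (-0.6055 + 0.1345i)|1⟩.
(-0.9828 + 0.09511i)|0⟩ + (-0.1265 - 0.09511i)|1⟩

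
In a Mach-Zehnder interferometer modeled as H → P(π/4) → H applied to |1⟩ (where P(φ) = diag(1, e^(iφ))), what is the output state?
(0.1464 - (1/√8)i)|0⟩ + (0.8536 + (1/√8)i)|1⟩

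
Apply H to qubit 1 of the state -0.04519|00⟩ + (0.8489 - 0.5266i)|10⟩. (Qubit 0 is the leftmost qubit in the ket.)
-0.03195|00⟩ - 0.03195|01⟩ + (0.6003 - 0.3724i)|10⟩ + (0.6003 - 0.3724i)|11⟩

H on qubit 1 mixes each pair of kets that differ only in qubit 1: amplitudes (a, b) of (|…0…⟩, |…1…⟩) become ((a + b)/√2, (a − b)/√2). Kets absent from the input have amplitude 0.
(|00⟩, |01⟩): (a, b) = (-0.04519, 0) → (-0.03195, -0.03195)
(|10⟩, |11⟩): (a, b) = ((0.8489 - 0.5266i), 0) → ((0.6003 - 0.3724i), (0.6003 - 0.3724i))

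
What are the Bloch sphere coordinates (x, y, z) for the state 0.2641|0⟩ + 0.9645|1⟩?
(0.5094, 0, -0.8605)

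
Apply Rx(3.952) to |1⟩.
-0.919i|0⟩ - 0.3942|1⟩

Rx(3.952) = [[cos(θ/2), −i·sin(θ/2)], [−i·sin(θ/2), cos(θ/2)]]; θ = 3.952, cos(θ/2) ≈ -0.394206, sin(θ/2) ≈ 0.919022.
With a = amp(|0⟩) = 0 and b = amp(|1⟩) = 1:
new amp(|0⟩) = (-0.394206)·a + (-0.919022i)·b = -0.919i
new amp(|1⟩) = (-0.919022i)·a + (-0.394206)·b = -0.3942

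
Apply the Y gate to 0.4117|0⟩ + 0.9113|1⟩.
-0.9113i|0⟩ + 0.4117i|1⟩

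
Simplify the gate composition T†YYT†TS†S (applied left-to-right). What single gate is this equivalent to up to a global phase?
T†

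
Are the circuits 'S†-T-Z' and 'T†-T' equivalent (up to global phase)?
No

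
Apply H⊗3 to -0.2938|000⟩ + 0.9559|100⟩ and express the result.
0.2341|000⟩ + 0.2341|001⟩ + 0.2341|010⟩ + 0.2341|011⟩ - 0.4418|100⟩ - 0.4418|101⟩ - 0.4418|110⟩ - 0.4418|111⟩

H⊗3 gives amp(|y⟩) = (1/2√2) Σ_x (−1)^(x·y) amp(|x⟩), where x·y is the number of positions in which both x and y have a 1.
|000⟩: (-0.2938 + 0.9559)/(2√2) = 0.2341
|001⟩: (-0.2938 + 0.9559)/(2√2) = 0.2341
|010⟩: (-0.2938 + 0.9559)/(2√2) = 0.2341
|011⟩: (-0.2938 + 0.9559)/(2√2) = 0.2341
|100⟩: (-0.2938 - 0.9559)/(2√2) = -0.4418
|101⟩: (-0.2938 - 0.9559)/(2√2) = -0.4418
|110⟩: (-0.2938 - 0.9559)/(2√2) = -0.4418
|111⟩: (-0.2938 - 0.9559)/(2√2) = -0.4418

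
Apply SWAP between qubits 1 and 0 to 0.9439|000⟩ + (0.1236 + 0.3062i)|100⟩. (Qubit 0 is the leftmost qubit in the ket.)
0.9439|000⟩ + (0.1236 + 0.3062i)|010⟩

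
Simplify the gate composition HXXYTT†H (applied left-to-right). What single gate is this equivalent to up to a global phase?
Y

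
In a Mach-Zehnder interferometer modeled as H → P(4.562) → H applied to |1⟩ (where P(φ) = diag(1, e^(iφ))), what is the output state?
(0.5749 + 0.4944i)|0⟩ + (0.4251 - 0.4944i)|1⟩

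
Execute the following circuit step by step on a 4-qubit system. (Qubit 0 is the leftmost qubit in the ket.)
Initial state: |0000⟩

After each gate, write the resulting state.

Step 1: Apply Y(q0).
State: i|1000⟩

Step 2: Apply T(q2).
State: i|1000⟩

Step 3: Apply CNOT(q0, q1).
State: i|1100⟩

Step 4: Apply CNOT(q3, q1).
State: i|1100⟩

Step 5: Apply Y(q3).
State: -|1101⟩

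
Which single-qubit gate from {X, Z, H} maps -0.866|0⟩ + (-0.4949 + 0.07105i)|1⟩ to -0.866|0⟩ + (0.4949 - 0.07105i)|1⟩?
Z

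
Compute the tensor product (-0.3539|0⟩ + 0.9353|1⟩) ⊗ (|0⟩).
-0.3539|00⟩ + 0.9353|10⟩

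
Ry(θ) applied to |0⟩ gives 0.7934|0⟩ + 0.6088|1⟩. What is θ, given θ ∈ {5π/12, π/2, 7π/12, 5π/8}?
5π/12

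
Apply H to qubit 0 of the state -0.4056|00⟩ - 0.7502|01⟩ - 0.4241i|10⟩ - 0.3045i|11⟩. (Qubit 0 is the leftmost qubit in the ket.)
(-0.2868 - 0.2999i)|00⟩ + (-0.5305 - 0.2153i)|01⟩ + (-0.2868 + 0.2999i)|10⟩ + (-0.5305 + 0.2153i)|11⟩

H on qubit 0 mixes each pair of kets that differ only in qubit 0: amplitudes (a, b) of (|…0…⟩, |…1…⟩) become ((a + b)/√2, (a − b)/√2). Kets absent from the input have amplitude 0.
(|00⟩, |10⟩): (a, b) = (-0.4056, -0.4241i) → ((-0.2868 - 0.2999i), (-0.2868 + 0.2999i))
(|01⟩, |11⟩): (a, b) = (-0.7502, -0.3045i) → ((-0.5305 - 0.2153i), (-0.5305 + 0.2153i))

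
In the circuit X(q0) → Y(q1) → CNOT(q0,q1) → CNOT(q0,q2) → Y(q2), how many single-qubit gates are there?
3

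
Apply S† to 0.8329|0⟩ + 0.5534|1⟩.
0.8329|0⟩ - 0.5534i|1⟩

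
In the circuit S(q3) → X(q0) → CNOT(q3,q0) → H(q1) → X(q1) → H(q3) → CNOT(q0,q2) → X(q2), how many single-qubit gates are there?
6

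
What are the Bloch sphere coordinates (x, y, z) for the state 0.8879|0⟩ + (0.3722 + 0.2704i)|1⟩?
(0.661, 0.4802, 0.5767)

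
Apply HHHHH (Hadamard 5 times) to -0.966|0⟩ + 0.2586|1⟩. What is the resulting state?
-0.5002|0⟩ - 0.8659|1⟩

H² = I, so H^5 = H: a single Hadamard. With (a, b) = (-0.966, 0.2586), H gives ((a + b)/√2, (a − b)/√2) = (-0.5002, -0.8659).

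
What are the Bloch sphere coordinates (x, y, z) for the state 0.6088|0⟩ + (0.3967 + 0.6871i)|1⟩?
(0.483, 0.8366, -0.2588)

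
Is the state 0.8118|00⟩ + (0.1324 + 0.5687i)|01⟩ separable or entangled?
Separable

Writing the state as a|00⟩ + b|01⟩ + c|10⟩ + d|11⟩, it is a product state iff ad − bc = 0.
Here (a, b, c, d) = (0.8118, (0.1324 + 0.5687i), 0, 0): ad − bc = (0.8118)(0) − (0.1324 + 0.5687i)(0) = 0, so the state is separable.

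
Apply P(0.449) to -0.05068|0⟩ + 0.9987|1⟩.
-0.05068|0⟩ + (0.8997 + 0.4335i)|1⟩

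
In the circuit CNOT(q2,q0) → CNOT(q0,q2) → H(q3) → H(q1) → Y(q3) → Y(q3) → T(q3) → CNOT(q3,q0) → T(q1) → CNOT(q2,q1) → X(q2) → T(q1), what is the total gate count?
12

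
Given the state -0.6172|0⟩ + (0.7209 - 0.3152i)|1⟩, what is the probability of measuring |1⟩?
0.619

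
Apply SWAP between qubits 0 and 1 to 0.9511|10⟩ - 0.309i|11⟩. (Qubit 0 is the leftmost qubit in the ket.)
0.9511|01⟩ - 0.309i|11⟩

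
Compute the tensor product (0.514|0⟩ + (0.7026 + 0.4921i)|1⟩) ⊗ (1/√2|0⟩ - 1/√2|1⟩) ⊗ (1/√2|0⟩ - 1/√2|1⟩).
0.257|000⟩ - 0.257|001⟩ - 0.257|010⟩ + 0.257|011⟩ + (0.3513 + 0.2461i)|100⟩ + (-0.3513 - 0.2461i)|101⟩ + (-0.3513 - 0.2461i)|110⟩ + (0.3513 + 0.2461i)|111⟩

amp(|b₁b₂…⟩) = product of the factor amplitudes for bits b₁, b₂, …; only kets whose every factor amplitude is nonzero survive.
|000⟩: (0.514)(1/√2)(1/√2) = 0.257
|001⟩: (0.514)(1/√2)(-1/√2) = -0.257
|010⟩: (0.514)(-1/√2)(1/√2) = -0.257
|011⟩: (0.514)(-1/√2)(-1/√2) = 0.257
|100⟩: (0.7026 + 0.4921i)(1/√2)(1/√2) = (0.3513 + 0.2461i)
|101⟩: (0.7026 + 0.4921i)(1/√2)(-1/√2) = (-0.3513 - 0.2461i)
|110⟩: (0.7026 + 0.4921i)(-1/√2)(1/√2) = (-0.3513 - 0.2461i)
|111⟩: (0.7026 + 0.4921i)(-1/√2)(-1/√2) = (0.3513 + 0.2461i)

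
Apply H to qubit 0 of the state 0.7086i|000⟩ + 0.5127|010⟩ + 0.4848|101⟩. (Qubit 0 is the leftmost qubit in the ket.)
0.5011i|000⟩ + 0.3428|001⟩ + 0.3625|010⟩ + 0.5011i|100⟩ - 0.3428|101⟩ + 0.3625|110⟩

H on qubit 0 mixes each pair of kets that differ only in qubit 0: amplitudes (a, b) of (|…0…⟩, |…1…⟩) become ((a + b)/√2, (a − b)/√2). Kets absent from the input have amplitude 0.
(|000⟩, |100⟩): (a, b) = (0.7086i, 0) → (0.5011i, 0.5011i)
(|001⟩, |101⟩): (a, b) = (0, 0.4848) → (0.3428, -0.3428)
(|010⟩, |110⟩): (a, b) = (0.5127, 0) → (0.3625, 0.3625)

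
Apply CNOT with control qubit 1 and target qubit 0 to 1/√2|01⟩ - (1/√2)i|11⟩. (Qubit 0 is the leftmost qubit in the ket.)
-(1/√2)i|01⟩ + 1/√2|11⟩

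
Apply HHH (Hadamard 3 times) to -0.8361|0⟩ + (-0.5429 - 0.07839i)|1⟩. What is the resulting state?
(-0.9751 - 0.05543i)|0⟩ + (-0.2073 + 0.05543i)|1⟩

H² = I, so H^3 = H: a single Hadamard. With (a, b) = (-0.8361, (-0.5429 - 0.07839i)), H gives ((a + b)/√2, (a − b)/√2) = ((-0.9751 - 0.05543i), (-0.2073 + 0.05543i)).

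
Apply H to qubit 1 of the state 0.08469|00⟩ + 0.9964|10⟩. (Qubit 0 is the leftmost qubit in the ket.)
0.05988|00⟩ + 0.05988|01⟩ + 0.7046|10⟩ + 0.7046|11⟩

H on qubit 1 mixes each pair of kets that differ only in qubit 1: amplitudes (a, b) of (|…0…⟩, |…1…⟩) become ((a + b)/√2, (a − b)/√2). Kets absent from the input have amplitude 0.
(|00⟩, |01⟩): (a, b) = (0.08469, 0) → (0.05988, 0.05988)
(|10⟩, |11⟩): (a, b) = (0.9964, 0) → (0.7046, 0.7046)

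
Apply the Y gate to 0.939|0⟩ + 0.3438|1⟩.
-0.3438i|0⟩ + 0.939i|1⟩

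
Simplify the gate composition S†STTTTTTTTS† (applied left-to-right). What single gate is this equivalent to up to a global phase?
S†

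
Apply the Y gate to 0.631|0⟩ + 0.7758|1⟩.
-0.7758i|0⟩ + 0.631i|1⟩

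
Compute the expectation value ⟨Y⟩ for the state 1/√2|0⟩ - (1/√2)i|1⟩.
-1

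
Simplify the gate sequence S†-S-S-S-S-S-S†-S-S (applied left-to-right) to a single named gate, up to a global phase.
S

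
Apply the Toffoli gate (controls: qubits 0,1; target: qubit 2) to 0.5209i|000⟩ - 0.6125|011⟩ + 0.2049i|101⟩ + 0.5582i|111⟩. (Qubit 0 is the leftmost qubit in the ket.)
0.5209i|000⟩ - 0.6125|011⟩ + 0.2049i|101⟩ + 0.5582i|110⟩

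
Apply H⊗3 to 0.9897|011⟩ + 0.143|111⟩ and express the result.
0.4005|000⟩ - 0.4005|001⟩ - 0.4005|010⟩ + 0.4005|011⟩ + 0.2994|100⟩ - 0.2994|101⟩ - 0.2994|110⟩ + 0.2994|111⟩

H⊗3 gives amp(|y⟩) = (1/2√2) Σ_x (−1)^(x·y) amp(|x⟩), where x·y is the number of positions in which both x and y have a 1.
|000⟩: (0.9897 + 0.143)/(2√2) = 0.4005
|001⟩: (-0.9897 - 0.143)/(2√2) = -0.4005
|010⟩: (-0.9897 - 0.143)/(2√2) = -0.4005
|011⟩: (0.9897 + 0.143)/(2√2) = 0.4005
|100⟩: (0.9897 - 0.143)/(2√2) = 0.2994
|101⟩: (-0.9897 + 0.143)/(2√2) = -0.2994
|110⟩: (-0.9897 + 0.143)/(2√2) = -0.2994
|111⟩: (0.9897 - 0.143)/(2√2) = 0.2994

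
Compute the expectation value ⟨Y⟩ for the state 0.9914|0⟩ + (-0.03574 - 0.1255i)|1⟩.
-0.2488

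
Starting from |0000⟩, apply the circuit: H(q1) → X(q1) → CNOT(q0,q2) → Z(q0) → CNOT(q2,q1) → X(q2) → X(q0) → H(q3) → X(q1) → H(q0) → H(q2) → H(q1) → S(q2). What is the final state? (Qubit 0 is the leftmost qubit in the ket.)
1/√8|0000⟩ + 1/√8|0001⟩ - (1/√8)i|0010⟩ - (1/√8)i|0011⟩ - 1/√8|1000⟩ - 1/√8|1001⟩ + (1/√8)i|1010⟩ + (1/√8)i|1011⟩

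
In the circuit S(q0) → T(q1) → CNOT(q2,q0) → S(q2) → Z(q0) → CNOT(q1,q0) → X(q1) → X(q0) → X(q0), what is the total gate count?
9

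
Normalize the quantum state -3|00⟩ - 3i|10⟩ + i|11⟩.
-0.6882|00⟩ - 0.6882i|10⟩ + 0.2294i|11⟩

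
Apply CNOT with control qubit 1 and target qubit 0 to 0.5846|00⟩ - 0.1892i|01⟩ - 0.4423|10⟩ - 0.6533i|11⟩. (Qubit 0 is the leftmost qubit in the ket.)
0.5846|00⟩ - 0.6533i|01⟩ - 0.4423|10⟩ - 0.1892i|11⟩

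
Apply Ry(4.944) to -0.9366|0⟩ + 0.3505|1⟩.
0.5168|0⟩ - 0.8561|1⟩

Ry(4.944) = [[cos(θ/2), −sin(θ/2)], [sin(θ/2), cos(θ/2)]]; θ = 4.944, cos(θ/2) ≈ -0.784075, sin(θ/2) ≈ 0.620667.
With a = amp(|0⟩) = -0.9366 and b = amp(|1⟩) = 0.3505:
new amp(|0⟩) = (-0.784075)·a + (-0.620667)·b = 0.5168
new amp(|1⟩) = (0.620667)·a + (-0.784075)·b = -0.8561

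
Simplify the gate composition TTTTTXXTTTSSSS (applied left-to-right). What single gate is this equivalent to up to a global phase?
I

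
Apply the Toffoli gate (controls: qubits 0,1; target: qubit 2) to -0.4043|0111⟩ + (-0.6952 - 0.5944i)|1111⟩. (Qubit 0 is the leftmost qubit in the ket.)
-0.4043|0111⟩ + (-0.6952 - 0.5944i)|1101⟩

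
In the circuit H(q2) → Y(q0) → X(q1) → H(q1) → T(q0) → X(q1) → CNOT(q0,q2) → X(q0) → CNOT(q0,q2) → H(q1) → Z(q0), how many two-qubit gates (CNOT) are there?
2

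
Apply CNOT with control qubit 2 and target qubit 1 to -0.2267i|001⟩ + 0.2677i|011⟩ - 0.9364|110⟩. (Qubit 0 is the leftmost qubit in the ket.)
0.2677i|001⟩ - 0.2267i|011⟩ - 0.9364|110⟩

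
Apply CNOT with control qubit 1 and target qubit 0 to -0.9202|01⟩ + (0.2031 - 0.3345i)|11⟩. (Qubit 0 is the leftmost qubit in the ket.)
(0.2031 - 0.3345i)|01⟩ - 0.9202|11⟩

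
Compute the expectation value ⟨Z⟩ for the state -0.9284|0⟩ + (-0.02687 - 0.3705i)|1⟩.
0.7239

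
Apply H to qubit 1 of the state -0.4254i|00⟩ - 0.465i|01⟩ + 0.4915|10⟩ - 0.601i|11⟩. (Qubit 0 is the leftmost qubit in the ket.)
-0.6296i|00⟩ + 0.028i|01⟩ + (0.3475 - 0.425i)|10⟩ + (0.3475 + 0.425i)|11⟩

H on qubit 1 mixes each pair of kets that differ only in qubit 1: amplitudes (a, b) of (|…0…⟩, |…1…⟩) become ((a + b)/√2, (a − b)/√2). Kets absent from the input have amplitude 0.
(|00⟩, |01⟩): (a, b) = (-0.4254i, -0.465i) → (-0.6296i, 0.028i)
(|10⟩, |11⟩): (a, b) = (0.4915, -0.601i) → ((0.3475 - 0.425i), (0.3475 + 0.425i))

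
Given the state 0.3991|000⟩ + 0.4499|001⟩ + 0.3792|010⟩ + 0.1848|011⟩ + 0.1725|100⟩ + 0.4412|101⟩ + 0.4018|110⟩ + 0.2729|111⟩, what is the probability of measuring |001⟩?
0.2024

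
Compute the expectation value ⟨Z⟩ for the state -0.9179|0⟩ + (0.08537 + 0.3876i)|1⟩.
0.685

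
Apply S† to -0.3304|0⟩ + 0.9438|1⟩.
-0.3304|0⟩ - 0.9438i|1⟩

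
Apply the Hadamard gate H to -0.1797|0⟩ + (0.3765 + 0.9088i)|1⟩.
(0.1392 + 0.6426i)|0⟩ + (-0.3933 - 0.6426i)|1⟩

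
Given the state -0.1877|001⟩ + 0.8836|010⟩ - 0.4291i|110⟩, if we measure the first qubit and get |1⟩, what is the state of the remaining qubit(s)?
-i|10⟩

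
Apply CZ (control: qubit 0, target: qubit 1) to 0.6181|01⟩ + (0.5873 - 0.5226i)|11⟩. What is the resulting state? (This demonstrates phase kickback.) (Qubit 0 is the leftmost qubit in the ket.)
0.6181|01⟩ + (-0.5873 + 0.5226i)|11⟩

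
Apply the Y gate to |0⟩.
i|1⟩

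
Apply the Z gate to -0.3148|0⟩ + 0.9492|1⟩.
-0.3148|0⟩ - 0.9492|1⟩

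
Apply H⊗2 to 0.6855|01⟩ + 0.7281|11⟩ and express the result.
0.7068|00⟩ - 0.7068|01⟩ - 0.0213|10⟩ + 0.0213|11⟩

H⊗2 gives amp(|y⟩) = (1/2) Σ_x (−1)^(x·y) amp(|x⟩), where x·y is the number of positions in which both x and y have a 1.
|00⟩: (0.6855 + 0.7281)/2 = 0.7068
|01⟩: (-0.6855 - 0.7281)/2 = -0.7068
|10⟩: (0.6855 - 0.7281)/2 = -0.0213
|11⟩: (-0.6855 + 0.7281)/2 = 0.0213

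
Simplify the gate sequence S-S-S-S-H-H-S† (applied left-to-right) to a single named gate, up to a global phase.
S†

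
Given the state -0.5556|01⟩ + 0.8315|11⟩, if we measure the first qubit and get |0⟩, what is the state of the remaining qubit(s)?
-|1⟩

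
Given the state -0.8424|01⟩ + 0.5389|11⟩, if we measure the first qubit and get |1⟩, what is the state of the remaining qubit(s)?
|1⟩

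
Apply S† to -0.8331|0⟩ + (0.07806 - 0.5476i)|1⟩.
-0.8331|0⟩ + (-0.5476 - 0.07806i)|1⟩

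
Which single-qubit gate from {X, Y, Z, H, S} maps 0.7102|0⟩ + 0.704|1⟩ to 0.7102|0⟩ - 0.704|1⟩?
Z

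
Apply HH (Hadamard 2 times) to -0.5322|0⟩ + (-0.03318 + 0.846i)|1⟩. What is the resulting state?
-0.5322|0⟩ + (-0.03318 + 0.846i)|1⟩

H² = I, so an even number of Hadamards cancels: H^2 = I and the state is unchanged.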